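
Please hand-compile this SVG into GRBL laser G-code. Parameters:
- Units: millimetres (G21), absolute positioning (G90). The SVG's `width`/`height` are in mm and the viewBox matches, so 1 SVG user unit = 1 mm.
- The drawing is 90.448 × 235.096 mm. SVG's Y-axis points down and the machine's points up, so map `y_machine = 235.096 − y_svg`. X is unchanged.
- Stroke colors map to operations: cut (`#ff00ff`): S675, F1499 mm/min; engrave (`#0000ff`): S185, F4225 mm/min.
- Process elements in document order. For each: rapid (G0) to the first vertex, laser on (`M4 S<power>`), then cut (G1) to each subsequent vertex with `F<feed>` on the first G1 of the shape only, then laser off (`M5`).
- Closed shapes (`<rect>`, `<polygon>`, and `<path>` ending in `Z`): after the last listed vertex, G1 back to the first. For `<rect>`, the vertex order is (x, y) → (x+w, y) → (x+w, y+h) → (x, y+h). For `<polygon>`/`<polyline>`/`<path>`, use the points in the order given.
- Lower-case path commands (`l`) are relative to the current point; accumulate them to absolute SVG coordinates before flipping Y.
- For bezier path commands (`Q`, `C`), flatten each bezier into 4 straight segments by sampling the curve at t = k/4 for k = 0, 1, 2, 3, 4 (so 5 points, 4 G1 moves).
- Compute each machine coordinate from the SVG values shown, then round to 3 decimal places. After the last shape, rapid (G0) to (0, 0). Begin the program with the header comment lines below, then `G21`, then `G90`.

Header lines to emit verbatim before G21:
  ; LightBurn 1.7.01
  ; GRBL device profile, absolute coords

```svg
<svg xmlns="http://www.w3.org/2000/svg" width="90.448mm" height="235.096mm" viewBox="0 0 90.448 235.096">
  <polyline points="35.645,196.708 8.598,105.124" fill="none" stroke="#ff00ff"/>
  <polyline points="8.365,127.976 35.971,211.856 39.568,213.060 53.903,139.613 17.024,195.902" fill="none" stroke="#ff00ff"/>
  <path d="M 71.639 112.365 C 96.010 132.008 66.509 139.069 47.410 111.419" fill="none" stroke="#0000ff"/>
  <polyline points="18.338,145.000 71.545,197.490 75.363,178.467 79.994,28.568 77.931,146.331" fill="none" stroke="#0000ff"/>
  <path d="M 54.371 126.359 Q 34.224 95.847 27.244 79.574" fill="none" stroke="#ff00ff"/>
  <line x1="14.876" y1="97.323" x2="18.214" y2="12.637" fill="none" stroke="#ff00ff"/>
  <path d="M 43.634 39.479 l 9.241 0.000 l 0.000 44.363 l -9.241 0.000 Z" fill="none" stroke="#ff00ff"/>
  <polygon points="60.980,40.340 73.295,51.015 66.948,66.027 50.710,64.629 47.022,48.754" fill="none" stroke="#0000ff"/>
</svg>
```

; LightBurn 1.7.01
; GRBL device profile, absolute coords
G21
G90
G0 X35.645 Y38.388
M4 S675
G1 X8.598 Y129.972 F1499
M5
G0 X8.365 Y107.120
M4 S675
G1 X35.971 Y23.240 F1499
G1 X39.568 Y22.036
G1 X53.903 Y95.483
G1 X17.024 Y39.194
M5
G0 X71.639 Y122.731
M4 S185
G1 X80.821 Y110.704 F4225
G1 X75.826 Y105.469
G1 X62.680 Y109.102
G1 X47.410 Y123.677
M5
G0 X18.338 Y90.096
M4 S185
G1 X71.545 Y37.606 F4225
G1 X75.363 Y56.629
G1 X79.994 Y206.528
G1 X77.931 Y88.765
M5
G0 X54.371 Y108.737
M4 S675
G1 X45.120 Y123.103 F1499
G1 X37.516 Y135.689
G1 X31.557 Y146.496
G1 X27.244 Y155.522
M5
G0 X14.876 Y137.773
M4 S675
G1 X18.214 Y222.459 F1499
M5
G0 X43.634 Y195.617
M4 S675
G1 X52.875 Y195.617 F1499
G1 X52.875 Y151.254
G1 X43.634 Y151.254
G1 X43.634 Y195.617
M5
G0 X60.980 Y194.756
M4 S185
G1 X73.295 Y184.081 F4225
G1 X66.948 Y169.069
G1 X50.710 Y170.467
G1 X47.022 Y186.342
G1 X60.980 Y194.756
M5
G0 X0.000 Y0.000

viewBox `0 0 90.448 235.096` with mm width/height → 1 unit = 1 mm. Flip: y_m = 235.096 − y_svg.

**Shape 1** — `<polyline>` line segment, stroke `#ff00ff` → cut (S675, F1499). Machine vertices: (35.645,38.388) → (8.598,129.972). Open path.

**Shape 2** — `<polyline>` open polyline, stroke `#ff00ff` → cut (S675, F1499). Machine vertices: (8.365,107.120) → (35.971,23.240) → (39.568,22.036) → (53.903,95.483) → (17.024,39.194). Open path.

**Shape 3** — `<path>` cubic bezier, stroke `#0000ff` → engrave (S185, F4225). Control points (SVG): P0=(71.639,112.365), P1=(96.010,132.008), P2=(66.509,139.069), P3=(47.410,111.419); sampled at t=k/4. Machine vertices: (71.639,122.731) → (80.821,110.704) → (75.826,105.469) → (62.680,109.102) → (47.410,123.677). Open path.

**Shape 4** — `<polyline>` open polyline, stroke `#0000ff` → engrave (S185, F4225). Machine vertices: (18.338,90.096) → (71.545,37.606) → (75.363,56.629) → (79.994,206.528) → (77.931,88.765). Open path.

**Shape 5** — `<path>` quadratic bezier, stroke `#ff00ff` → cut (S675, F1499). Control points (SVG): P0=(54.371,126.359), P1=(34.224,95.847), P2=(27.244,79.574); sampled at t=k/4. Machine vertices: (54.371,108.737) → (45.120,123.103) → (37.516,135.689) → (31.557,146.496) → (27.244,155.522). Open path.

**Shape 6** — `<line>` line segment, stroke `#ff00ff` → cut (S675, F1499). Machine vertices: (14.876,137.773) → (18.214,222.459). Open path.

**Shape 7** — `<path>` rectangle, stroke `#ff00ff` → cut (S675, F1499). Machine vertices: (43.634,195.617) → (52.875,195.617) → (52.875,151.254) → (43.634,151.254) → (43.634,195.617). Closed: final G1 returns to the first vertex.

**Shape 8** — `<polygon>` regular polygon, stroke `#0000ff` → engrave (S185, F4225). Machine vertices: (60.980,194.756) → (73.295,184.081) → (66.948,169.069) → (50.710,170.467) → (47.022,186.342) → (60.980,194.756). Closed: final G1 returns to the first vertex.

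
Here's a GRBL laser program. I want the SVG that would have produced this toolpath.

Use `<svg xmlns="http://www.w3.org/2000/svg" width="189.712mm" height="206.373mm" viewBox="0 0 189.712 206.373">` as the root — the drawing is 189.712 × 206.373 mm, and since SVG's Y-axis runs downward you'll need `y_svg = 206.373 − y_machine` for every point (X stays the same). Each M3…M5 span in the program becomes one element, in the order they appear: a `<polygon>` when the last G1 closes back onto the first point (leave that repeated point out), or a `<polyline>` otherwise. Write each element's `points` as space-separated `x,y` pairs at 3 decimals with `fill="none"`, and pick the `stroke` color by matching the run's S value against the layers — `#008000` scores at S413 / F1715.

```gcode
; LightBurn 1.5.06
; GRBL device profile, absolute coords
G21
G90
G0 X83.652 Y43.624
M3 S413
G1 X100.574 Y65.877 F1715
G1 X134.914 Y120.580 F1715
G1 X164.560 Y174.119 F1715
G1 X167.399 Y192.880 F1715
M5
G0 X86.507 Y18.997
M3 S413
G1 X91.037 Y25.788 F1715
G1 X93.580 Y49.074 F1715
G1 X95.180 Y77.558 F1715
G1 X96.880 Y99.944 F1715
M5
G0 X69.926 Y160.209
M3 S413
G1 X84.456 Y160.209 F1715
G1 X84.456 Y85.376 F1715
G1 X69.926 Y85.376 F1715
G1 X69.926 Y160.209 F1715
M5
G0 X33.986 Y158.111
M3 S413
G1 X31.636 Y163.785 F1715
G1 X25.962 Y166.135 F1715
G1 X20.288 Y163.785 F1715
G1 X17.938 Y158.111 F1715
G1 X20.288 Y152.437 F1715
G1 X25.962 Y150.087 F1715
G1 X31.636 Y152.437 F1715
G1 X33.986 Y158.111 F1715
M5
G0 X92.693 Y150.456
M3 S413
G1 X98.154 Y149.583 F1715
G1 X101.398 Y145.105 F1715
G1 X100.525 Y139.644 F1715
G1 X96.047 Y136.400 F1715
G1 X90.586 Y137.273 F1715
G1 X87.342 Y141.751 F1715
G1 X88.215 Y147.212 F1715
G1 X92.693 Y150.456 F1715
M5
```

Each laser-on run becomes one SVG element. Flip Y back into SVG space with y_svg = 206.373 − y_machine. Every run uses S413, so all elements get stroke `#008000` (score).

Run 1: The run is open, so emit a `<polyline>` with points (Y-flipped): 83.652,162.749 100.574,140.496 134.914,85.793 164.560,32.254 167.399,13.493.

Run 2: The run is open, so emit a `<polyline>` with points (Y-flipped): 86.507,187.376 91.037,180.585 93.580,157.299 95.180,128.815 96.880,106.429.

Run 3: The run returns to its start, so emit a `<polygon>` with points (Y-flipped): 69.926,46.164 84.456,46.164 84.456,120.997 69.926,120.997.

Run 4: The run returns to its start, so emit a `<polygon>` with points (Y-flipped): 33.986,48.262 31.636,42.588 25.962,40.238 20.288,42.588 17.938,48.262 20.288,53.936 25.962,56.286 31.636,53.936.

Run 5: The run returns to its start, so emit a `<polygon>` with points (Y-flipped): 92.693,55.917 98.154,56.790 101.398,61.268 100.525,66.729 96.047,69.973 90.586,69.100 87.342,64.622 88.215,59.161.

<svg xmlns="http://www.w3.org/2000/svg" width="189.712mm" height="206.373mm" viewBox="0 0 189.712 206.373">
  <polyline points="83.652,162.749 100.574,140.496 134.914,85.793 164.560,32.254 167.399,13.493" fill="none" stroke="#008000"/>
  <polyline points="86.507,187.376 91.037,180.585 93.580,157.299 95.180,128.815 96.880,106.429" fill="none" stroke="#008000"/>
  <polygon points="69.926,46.164 84.456,46.164 84.456,120.997 69.926,120.997" fill="none" stroke="#008000"/>
  <polygon points="33.986,48.262 31.636,42.588 25.962,40.238 20.288,42.588 17.938,48.262 20.288,53.936 25.962,56.286 31.636,53.936" fill="none" stroke="#008000"/>
  <polygon points="92.693,55.917 98.154,56.790 101.398,61.268 100.525,66.729 96.047,69.973 90.586,69.100 87.342,64.622 88.215,59.161" fill="none" stroke="#008000"/>
</svg>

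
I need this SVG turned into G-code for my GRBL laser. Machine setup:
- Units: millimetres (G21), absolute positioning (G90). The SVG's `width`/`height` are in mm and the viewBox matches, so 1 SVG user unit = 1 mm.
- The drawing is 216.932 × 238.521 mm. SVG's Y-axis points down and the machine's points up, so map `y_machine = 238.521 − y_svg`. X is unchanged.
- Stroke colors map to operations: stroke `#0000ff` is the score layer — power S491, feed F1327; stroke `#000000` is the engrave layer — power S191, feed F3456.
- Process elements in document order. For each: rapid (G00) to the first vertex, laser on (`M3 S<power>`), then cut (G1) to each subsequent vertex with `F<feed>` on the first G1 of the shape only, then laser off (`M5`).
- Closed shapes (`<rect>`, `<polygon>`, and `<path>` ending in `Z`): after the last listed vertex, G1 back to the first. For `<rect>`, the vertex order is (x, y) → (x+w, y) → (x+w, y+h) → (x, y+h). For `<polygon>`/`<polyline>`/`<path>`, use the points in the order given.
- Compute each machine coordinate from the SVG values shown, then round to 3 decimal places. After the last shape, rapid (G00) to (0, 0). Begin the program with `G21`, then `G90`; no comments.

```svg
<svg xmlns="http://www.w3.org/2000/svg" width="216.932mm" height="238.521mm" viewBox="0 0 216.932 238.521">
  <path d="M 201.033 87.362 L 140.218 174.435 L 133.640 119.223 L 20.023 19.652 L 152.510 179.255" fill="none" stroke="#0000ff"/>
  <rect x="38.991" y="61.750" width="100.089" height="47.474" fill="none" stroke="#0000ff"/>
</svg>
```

G21
G90
G00 X201.033 Y151.159
M3 S491
G1 X140.218 Y64.086 F1327
G1 X133.640 Y119.298
G1 X20.023 Y218.869
G1 X152.510 Y59.266
M5
G00 X38.991 Y176.771
M3 S491
G1 X139.080 Y176.771 F1327
G1 X139.080 Y129.297
G1 X38.991 Y129.297
G1 X38.991 Y176.771
M5
G00 X0.000 Y0.000

1 u = 1 mm; y_m = 238.521 − y.

[1] `<path>` open polyline, #0000ff→score S491 F1327: (201.033,151.159) → (140.218,64.086) → (133.640,119.298) → (20.023,218.869) → (152.510,59.266)

[2] `<rect>` rectangle, #0000ff→score S491 F1327: (38.991,176.771) → (139.080,176.771) → (139.080,129.297) → (38.991,129.297) → (38.991,176.771) (closed)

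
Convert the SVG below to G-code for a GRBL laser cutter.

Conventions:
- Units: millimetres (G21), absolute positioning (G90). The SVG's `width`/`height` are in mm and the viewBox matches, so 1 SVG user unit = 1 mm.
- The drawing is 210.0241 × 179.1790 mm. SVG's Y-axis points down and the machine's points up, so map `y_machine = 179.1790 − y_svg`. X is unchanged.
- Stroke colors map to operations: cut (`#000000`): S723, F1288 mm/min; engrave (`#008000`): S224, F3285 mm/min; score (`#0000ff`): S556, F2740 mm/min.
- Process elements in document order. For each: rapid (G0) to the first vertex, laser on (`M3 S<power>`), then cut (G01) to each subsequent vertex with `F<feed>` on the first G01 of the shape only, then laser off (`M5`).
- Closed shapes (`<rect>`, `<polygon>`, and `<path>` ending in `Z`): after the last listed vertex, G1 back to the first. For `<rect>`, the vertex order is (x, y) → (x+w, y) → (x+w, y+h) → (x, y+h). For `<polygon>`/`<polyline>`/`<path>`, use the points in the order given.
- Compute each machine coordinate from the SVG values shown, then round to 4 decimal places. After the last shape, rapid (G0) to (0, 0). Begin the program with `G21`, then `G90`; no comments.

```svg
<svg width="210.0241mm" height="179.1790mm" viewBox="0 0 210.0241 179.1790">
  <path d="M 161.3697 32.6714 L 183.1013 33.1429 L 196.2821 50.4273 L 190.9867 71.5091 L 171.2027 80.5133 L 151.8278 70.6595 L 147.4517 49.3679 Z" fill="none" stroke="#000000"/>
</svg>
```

Since the viewBox matches the mm dimensions, user units are millimetres directly. The only transform is the Y-flip y_m = 179.1790 − y_svg.

Shape 1 is a regular polygon drawn with `<path>`. Its stroke #000000 means cut at S723, F1288. After flipping Y the toolpath is (161.3697,146.5076) → (183.1013,146.0361) → (196.2821,128.7517) → (190.9867,107.6699) → (171.2027,98.6657) → (151.8278,108.5195) → (147.4517,129.8111) → (161.3697,146.5076), returning to the start.

G21
G90
G0 X161.3697 Y146.5076
M3 S723
G01 X183.1013 Y146.0361 F1288
G01 X196.2821 Y128.7517
G01 X190.9867 Y107.6699
G01 X171.2027 Y98.6657
G01 X151.8278 Y108.5195
G01 X147.4517 Y129.8111
G01 X161.3697 Y146.5076
M5
G0 X0.0000 Y0.0000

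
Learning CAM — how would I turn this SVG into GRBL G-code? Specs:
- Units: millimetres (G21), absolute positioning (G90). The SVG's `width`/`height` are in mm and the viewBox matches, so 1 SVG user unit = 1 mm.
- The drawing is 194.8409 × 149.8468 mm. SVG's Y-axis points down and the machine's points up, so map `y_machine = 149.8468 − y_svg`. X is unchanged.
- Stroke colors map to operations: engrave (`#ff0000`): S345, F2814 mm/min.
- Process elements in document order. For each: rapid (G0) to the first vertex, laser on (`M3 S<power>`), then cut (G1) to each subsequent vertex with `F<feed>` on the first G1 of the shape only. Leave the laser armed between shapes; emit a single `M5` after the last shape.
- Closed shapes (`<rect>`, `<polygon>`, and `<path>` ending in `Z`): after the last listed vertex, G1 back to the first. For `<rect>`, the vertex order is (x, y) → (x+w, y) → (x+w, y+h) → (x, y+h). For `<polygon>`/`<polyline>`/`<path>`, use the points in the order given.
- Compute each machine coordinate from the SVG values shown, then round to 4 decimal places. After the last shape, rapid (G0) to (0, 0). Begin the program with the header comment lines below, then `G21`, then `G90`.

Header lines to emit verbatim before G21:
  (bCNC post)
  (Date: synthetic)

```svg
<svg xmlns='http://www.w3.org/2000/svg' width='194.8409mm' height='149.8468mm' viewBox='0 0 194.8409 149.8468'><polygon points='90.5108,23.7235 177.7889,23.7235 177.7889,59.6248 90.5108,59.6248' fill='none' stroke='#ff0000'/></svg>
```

(bCNC post)
(Date: synthetic)
G21
G90
G0 X90.5108 Y126.1233
M3 S345
G1 X177.7889 Y126.1233 F2814
G1 X177.7889 Y90.2220
G1 X90.5108 Y90.2220
G1 X90.5108 Y126.1233
M5
G0 X0.0000 Y0.0000

1 u = 1 mm; y_m = 149.8468 − y.

[1] `<polygon>` rectangle, #ff0000→engrave S345 F2814: (90.5108,126.1233) → (177.7889,126.1233) → (177.7889,90.2220) → (90.5108,90.2220) → (90.5108,126.1233) (closed)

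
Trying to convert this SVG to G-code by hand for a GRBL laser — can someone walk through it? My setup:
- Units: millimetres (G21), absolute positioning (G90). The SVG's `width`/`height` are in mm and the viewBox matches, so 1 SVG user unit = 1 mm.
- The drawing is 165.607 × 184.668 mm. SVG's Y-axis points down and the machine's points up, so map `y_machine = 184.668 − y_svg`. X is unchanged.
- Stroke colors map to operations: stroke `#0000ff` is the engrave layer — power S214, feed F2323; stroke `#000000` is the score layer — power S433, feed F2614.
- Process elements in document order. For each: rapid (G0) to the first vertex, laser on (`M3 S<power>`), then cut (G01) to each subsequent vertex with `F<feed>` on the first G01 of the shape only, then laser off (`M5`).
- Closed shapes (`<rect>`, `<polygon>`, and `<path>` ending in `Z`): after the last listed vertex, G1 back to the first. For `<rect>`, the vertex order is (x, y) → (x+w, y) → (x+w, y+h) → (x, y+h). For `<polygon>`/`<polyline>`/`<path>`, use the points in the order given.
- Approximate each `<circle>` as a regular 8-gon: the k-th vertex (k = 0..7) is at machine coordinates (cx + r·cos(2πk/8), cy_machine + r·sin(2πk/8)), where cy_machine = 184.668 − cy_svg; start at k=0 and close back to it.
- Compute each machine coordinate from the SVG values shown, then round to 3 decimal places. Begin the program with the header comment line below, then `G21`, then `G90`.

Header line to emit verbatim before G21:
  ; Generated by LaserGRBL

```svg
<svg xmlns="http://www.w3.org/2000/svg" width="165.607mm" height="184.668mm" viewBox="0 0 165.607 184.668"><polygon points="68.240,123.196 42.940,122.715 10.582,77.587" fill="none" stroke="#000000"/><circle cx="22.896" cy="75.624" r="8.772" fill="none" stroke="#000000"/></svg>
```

; Generated by LaserGRBL
G21
G90
G0 X68.240 Y61.472
M3 S433
G01 X42.940 Y61.953 F2614
G01 X10.582 Y107.081
G01 X68.240 Y61.472
M5
G0 X31.668 Y109.044
M3 S433
G01 X29.099 Y115.247 F2614
G01 X22.896 Y117.816
G01 X16.693 Y115.247
G01 X14.124 Y109.044
G01 X16.693 Y102.841
G01 X22.896 Y100.272
G01 X29.099 Y102.841
G01 X31.668 Y109.044
M5

1 u = 1 mm; y_m = 184.668 − y.

[1] `<polygon>` closed polygon, #000000→score S433 F2614: (68.240,61.472) → (42.940,61.953) → (10.582,107.081) → (68.240,61.472) (closed)

[2] `<circle>` circle, #000000→score S433 F2614: (31.668,109.044) → (29.099,115.247) → (22.896,117.816) → (16.693,115.247) → (14.124,109.044) → (16.693,102.841) → (22.896,100.272) → (29.099,102.841) → (31.668,109.044) (closed)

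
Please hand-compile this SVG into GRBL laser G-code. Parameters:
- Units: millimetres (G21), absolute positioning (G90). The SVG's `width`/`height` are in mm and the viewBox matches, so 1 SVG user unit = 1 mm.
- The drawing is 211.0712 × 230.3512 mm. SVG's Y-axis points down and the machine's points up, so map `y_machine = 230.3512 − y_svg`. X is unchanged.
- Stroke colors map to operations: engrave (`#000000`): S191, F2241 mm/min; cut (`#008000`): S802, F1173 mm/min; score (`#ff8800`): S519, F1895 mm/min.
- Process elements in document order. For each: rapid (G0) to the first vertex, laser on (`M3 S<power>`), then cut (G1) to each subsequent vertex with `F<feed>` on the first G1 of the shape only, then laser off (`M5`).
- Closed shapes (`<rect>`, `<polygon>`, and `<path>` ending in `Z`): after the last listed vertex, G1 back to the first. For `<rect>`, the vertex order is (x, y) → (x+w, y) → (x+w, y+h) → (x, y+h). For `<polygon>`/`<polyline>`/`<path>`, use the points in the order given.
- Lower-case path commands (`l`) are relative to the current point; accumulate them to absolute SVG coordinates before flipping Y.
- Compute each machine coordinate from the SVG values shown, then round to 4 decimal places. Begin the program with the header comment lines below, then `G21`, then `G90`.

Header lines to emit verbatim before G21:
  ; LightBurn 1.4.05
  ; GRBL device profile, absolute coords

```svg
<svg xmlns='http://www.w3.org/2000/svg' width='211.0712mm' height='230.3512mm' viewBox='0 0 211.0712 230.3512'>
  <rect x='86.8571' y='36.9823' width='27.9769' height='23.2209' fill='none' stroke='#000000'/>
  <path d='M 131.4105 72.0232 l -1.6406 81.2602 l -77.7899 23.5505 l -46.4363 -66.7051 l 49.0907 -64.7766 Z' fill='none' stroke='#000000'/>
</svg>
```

viewBox `0 0 211.0712 230.3512` with mm width/height → 1 unit = 1 mm. Flip: y_m = 230.3512 − y_svg.

**Shape 1** — `<rect>` rectangle, stroke `#000000` → engrave (S191, F2241). Machine vertices: (86.8571,193.3689) → (114.8340,193.3689) → (114.8340,170.1480) → (86.8571,170.1480) → (86.8571,193.3689). Closed: final G1 returns to the first vertex.

**Shape 2** — `<path>` regular polygon, stroke `#000000` → engrave (S191, F2241). Machine vertices: (131.4105,158.3280) → (129.7699,77.0678) → (51.9800,53.5173) → (5.5437,120.2224) → (54.6344,184.9990) → (131.4105,158.3280). Closed: final G1 returns to the first vertex.

; LightBurn 1.4.05
; GRBL device profile, absolute coords
G21
G90
G0 X86.8571 Y193.3689
M3 S191
G1 X114.8340 Y193.3689 F2241
G1 X114.8340 Y170.1480
G1 X86.8571 Y170.1480
G1 X86.8571 Y193.3689
M5
G0 X131.4105 Y158.3280
M3 S191
G1 X129.7699 Y77.0678 F2241
G1 X51.9800 Y53.5173
G1 X5.5437 Y120.2224
G1 X54.6344 Y184.9990
G1 X131.4105 Y158.3280
M5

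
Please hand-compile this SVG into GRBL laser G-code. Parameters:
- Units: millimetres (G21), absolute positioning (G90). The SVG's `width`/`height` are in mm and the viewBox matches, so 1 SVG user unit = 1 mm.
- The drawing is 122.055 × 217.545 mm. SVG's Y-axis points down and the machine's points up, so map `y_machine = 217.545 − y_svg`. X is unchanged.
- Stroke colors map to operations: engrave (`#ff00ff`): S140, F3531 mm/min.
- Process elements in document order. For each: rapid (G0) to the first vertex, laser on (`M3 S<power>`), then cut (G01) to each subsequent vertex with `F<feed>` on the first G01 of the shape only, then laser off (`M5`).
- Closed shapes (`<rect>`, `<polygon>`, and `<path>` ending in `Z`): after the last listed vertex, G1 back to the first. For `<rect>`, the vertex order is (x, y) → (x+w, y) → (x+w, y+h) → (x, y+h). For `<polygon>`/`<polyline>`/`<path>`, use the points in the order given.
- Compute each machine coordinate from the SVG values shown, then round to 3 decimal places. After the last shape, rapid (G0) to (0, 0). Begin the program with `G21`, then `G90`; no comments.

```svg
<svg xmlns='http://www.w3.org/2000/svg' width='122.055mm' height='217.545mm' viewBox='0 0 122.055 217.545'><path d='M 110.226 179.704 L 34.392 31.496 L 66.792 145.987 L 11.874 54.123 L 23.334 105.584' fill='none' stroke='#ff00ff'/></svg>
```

viewBox `0 0 122.055 217.545` with mm width/height → 1 unit = 1 mm. Flip: y_m = 217.545 − y_svg.

**Shape 1** — `<path>` open polyline, stroke `#ff00ff` → engrave (S140, F3531). Machine vertices: (110.226,37.841) → (34.392,186.049) → (66.792,71.558) → (11.874,163.422) → (23.334,111.961). Open path.

G21
G90
G0 X110.226 Y37.841
M3 S140
G01 X34.392 Y186.049 F3531
G01 X66.792 Y71.558
G01 X11.874 Y163.422
G01 X23.334 Y111.961
M5
G0 X0.000 Y0.000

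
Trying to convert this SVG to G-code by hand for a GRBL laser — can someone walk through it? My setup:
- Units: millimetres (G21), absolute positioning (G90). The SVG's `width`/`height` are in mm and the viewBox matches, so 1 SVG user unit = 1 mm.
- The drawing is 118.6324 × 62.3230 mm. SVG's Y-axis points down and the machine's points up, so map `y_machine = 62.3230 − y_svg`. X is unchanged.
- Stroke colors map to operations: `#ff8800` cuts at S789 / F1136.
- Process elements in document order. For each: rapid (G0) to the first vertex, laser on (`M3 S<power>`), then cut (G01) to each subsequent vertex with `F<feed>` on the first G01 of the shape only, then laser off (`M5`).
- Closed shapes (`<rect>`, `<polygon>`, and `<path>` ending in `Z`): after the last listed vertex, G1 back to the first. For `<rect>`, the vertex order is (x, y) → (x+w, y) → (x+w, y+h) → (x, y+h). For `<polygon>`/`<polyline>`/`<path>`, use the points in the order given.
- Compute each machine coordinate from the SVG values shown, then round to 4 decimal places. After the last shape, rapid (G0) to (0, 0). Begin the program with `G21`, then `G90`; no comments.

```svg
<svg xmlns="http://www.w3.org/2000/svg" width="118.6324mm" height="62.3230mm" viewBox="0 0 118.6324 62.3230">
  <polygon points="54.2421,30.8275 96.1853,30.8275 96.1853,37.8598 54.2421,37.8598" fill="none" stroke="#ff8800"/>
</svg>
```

G21
G90
G0 X54.2421 Y31.4955
M3 S789
G01 X96.1853 Y31.4955 F1136
G01 X96.1853 Y24.4632
G01 X54.2421 Y24.4632
G01 X54.2421 Y31.4955
M5
G0 X0.0000 Y0.0000

viewBox `0 0 118.6324 62.3230` with mm width/height → 1 unit = 1 mm. Flip: y_m = 62.3230 − y_svg.

**Shape 1** — `<polygon>` rectangle, stroke `#ff8800` → cut (S789, F1136). Machine vertices: (54.2421,31.4955) → (96.1853,31.4955) → (96.1853,24.4632) → (54.2421,24.4632) → (54.2421,31.4955). Closed: final G1 returns to the first vertex.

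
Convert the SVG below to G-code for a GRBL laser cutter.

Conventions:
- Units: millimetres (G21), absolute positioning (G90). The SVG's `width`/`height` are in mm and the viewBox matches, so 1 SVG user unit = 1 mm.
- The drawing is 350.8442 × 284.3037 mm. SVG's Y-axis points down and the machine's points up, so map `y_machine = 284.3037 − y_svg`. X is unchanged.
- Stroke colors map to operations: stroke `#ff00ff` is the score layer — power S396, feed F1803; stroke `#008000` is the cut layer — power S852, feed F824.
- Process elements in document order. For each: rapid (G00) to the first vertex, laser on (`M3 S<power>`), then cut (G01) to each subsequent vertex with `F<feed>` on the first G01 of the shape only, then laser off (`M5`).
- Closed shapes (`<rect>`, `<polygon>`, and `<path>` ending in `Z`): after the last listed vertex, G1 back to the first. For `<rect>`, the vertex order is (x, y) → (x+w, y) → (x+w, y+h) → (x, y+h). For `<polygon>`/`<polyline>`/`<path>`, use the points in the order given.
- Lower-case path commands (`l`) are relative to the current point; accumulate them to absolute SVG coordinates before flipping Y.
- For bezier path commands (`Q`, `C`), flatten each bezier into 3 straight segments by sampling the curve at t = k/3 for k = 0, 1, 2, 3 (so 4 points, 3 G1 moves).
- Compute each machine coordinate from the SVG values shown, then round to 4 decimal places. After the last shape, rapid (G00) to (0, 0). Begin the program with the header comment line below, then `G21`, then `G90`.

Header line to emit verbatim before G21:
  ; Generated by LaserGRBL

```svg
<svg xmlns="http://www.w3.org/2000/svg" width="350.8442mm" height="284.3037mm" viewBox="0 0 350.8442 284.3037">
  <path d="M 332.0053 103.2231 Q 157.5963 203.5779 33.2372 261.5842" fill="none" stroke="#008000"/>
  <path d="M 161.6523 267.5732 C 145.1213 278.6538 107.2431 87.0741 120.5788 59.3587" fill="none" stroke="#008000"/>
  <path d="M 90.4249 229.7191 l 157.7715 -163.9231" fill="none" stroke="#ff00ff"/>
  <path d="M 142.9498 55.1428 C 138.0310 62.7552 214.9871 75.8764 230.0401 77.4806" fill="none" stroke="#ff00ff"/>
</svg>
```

Since the viewBox matches the mm dimensions, user units are millimetres directly. The only transform is the Y-flip y_m = 284.3037 − y_svg.

Shape 1 is a quadratic bezier drawn with `<path>`. Its stroke #008000 means cut at S852, F824. After flipping Y the toolpath is (332.0053,181.0806) → (221.2937,118.8828) → (121.7044,66.0958) → (33.2372,22.7195).

Shape 2 is a cubic bezier drawn with `<path>`. Its stroke #008000 means cut at S852, F824. After flipping Y the toolpath is (161.6523,16.7305) → (140.6930,59.6283) → (121.6270,156.1832) → (120.5788,224.9450).

Shape 3 is a line segment drawn with `<path>`. Its stroke #ff00ff means score at S396, F1803. After flipping Y the toolpath is (90.4249,54.5846) → (248.1964,218.5077).

Shape 4 is a cubic bezier drawn with `<path>`. Its stroke #ff00ff means score at S396, F1803. After flipping Y the toolpath is (142.9498,229.1609) → (159.9975,220.3428) → (199.6778,211.6357) → (230.0401,206.8231).

; Generated by LaserGRBL
G21
G90
G00 X332.0053 Y181.0806
M3 S852
G01 X221.2937 Y118.8828 F824
G01 X121.7044 Y66.0958
G01 X33.2372 Y22.7195
M5
G00 X161.6523 Y16.7305
M3 S852
G01 X140.6930 Y59.6283 F824
G01 X121.6270 Y156.1832
G01 X120.5788 Y224.9450
M5
G00 X90.4249 Y54.5846
M3 S396
G01 X248.1964 Y218.5077 F1803
M5
G00 X142.9498 Y229.1609
M3 S396
G01 X159.9975 Y220.3428 F1803
G01 X199.6778 Y211.6357
G01 X230.0401 Y206.8231
M5
G00 X0.0000 Y0.0000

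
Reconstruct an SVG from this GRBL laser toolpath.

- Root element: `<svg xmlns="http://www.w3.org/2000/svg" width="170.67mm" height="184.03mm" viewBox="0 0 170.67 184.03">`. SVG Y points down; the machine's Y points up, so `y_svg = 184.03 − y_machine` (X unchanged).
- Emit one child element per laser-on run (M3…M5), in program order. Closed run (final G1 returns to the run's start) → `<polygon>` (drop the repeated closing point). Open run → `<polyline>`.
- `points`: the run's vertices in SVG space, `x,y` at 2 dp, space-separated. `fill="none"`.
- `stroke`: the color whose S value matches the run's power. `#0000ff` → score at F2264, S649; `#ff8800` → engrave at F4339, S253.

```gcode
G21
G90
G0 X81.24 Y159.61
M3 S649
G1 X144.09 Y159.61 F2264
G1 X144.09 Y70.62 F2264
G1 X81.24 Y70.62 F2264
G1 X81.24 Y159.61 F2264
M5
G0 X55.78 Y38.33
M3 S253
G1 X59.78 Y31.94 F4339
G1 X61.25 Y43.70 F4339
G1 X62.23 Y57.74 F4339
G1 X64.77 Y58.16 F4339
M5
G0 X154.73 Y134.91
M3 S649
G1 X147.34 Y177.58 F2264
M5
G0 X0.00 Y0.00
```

<svg xmlns="http://www.w3.org/2000/svg" width="170.67mm" height="184.03mm" viewBox="0 0 170.67 184.03">
  <polygon points="81.24,24.42 144.09,24.42 144.09,113.41 81.24,113.41" fill="none" stroke="#0000ff"/>
  <polyline points="55.78,145.70 59.78,152.09 61.25,140.33 62.23,126.29 64.77,125.87" fill="none" stroke="#ff8800"/>
  <polyline points="154.73,49.12 147.34,6.45" fill="none" stroke="#0000ff"/>
</svg>

Machine Y-up, SVG Y-down with viewBox height 184.03, so y_svg = 184.03 − y_machine; X carries over.

Run 1: power S649 maps to stroke `#0000ff` (score). The run returns to its start, so emit a `<polygon>` with points (Y-flipped): 81.24,24.42 144.09,24.42 144.09,113.41 81.24,113.41.

Run 2: power S253 maps to stroke `#ff8800` (engrave). The run is open, so emit a `<polyline>` with points (Y-flipped): 55.78,145.70 59.78,152.09 61.25,140.33 62.23,126.29 64.77,125.87.

Run 3: the run's S649 means `#0000ff` (score). The run is open, so emit a `<polyline>` with points (Y-flipped): 154.73,49.12 147.34,6.45.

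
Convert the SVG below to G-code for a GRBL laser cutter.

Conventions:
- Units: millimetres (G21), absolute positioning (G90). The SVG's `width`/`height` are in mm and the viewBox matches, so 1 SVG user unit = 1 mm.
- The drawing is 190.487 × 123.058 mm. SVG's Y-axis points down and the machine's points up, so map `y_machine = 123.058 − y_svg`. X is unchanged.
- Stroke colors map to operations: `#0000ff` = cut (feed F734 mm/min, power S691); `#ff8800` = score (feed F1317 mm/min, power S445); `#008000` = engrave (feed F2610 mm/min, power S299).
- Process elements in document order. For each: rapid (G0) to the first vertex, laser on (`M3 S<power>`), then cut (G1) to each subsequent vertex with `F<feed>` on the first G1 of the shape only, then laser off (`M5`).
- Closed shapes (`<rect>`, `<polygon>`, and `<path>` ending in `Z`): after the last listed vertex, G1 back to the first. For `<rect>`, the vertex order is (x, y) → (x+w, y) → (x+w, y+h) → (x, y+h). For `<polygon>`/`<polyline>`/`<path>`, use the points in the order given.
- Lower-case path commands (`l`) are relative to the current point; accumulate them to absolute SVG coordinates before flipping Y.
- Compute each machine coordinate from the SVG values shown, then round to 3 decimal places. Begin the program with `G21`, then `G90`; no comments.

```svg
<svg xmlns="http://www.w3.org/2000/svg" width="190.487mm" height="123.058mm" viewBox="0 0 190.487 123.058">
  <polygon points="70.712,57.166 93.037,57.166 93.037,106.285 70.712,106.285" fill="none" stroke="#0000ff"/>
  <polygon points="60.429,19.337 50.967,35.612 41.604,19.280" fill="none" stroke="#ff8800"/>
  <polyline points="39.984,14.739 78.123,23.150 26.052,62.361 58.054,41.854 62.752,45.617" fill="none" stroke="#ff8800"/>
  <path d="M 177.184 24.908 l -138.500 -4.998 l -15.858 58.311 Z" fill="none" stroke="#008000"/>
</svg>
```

Since the viewBox matches the mm dimensions, user units are millimetres directly. The only transform is the Y-flip y_m = 123.058 − y_svg.

Shape 1 is a rectangle drawn with `<polygon>`. Its stroke #0000ff means cut at S691, F734. After flipping Y the toolpath is (70.712,65.892) → (93.037,65.892) → (93.037,16.773) → (70.712,16.773) → (70.712,65.892), returning to the start.

Shape 2 is a regular polygon drawn with `<polygon>`. Its stroke #ff8800 means score at S445, F1317. After flipping Y the toolpath is (60.429,103.721) → (50.967,87.446) → (41.604,103.778) → (60.429,103.721), returning to the start.

Shape 3 is a open polyline drawn with `<polyline>`. Its stroke #ff8800 means score at S445, F1317. After flipping Y the toolpath is (39.984,108.319) → (78.123,99.908) → (26.052,60.697) → (58.054,81.204) → (62.752,77.441).

Shape 4 is a closed polygon drawn with `<path>`. Its stroke #008000 means engrave at S299, F2610. After flipping Y the toolpath is (177.184,98.150) → (38.684,103.148) → (22.826,44.837) → (177.184,98.150), returning to the start.

G21
G90
G0 X70.712 Y65.892
M3 S691
G1 X93.037 Y65.892 F734
G1 X93.037 Y16.773
G1 X70.712 Y16.773
G1 X70.712 Y65.892
M5
G0 X60.429 Y103.721
M3 S445
G1 X50.967 Y87.446 F1317
G1 X41.604 Y103.778
G1 X60.429 Y103.721
M5
G0 X39.984 Y108.319
M3 S445
G1 X78.123 Y99.908 F1317
G1 X26.052 Y60.697
G1 X58.054 Y81.204
G1 X62.752 Y77.441
M5
G0 X177.184 Y98.150
M3 S299
G1 X38.684 Y103.148 F2610
G1 X22.826 Y44.837
G1 X177.184 Y98.150
M5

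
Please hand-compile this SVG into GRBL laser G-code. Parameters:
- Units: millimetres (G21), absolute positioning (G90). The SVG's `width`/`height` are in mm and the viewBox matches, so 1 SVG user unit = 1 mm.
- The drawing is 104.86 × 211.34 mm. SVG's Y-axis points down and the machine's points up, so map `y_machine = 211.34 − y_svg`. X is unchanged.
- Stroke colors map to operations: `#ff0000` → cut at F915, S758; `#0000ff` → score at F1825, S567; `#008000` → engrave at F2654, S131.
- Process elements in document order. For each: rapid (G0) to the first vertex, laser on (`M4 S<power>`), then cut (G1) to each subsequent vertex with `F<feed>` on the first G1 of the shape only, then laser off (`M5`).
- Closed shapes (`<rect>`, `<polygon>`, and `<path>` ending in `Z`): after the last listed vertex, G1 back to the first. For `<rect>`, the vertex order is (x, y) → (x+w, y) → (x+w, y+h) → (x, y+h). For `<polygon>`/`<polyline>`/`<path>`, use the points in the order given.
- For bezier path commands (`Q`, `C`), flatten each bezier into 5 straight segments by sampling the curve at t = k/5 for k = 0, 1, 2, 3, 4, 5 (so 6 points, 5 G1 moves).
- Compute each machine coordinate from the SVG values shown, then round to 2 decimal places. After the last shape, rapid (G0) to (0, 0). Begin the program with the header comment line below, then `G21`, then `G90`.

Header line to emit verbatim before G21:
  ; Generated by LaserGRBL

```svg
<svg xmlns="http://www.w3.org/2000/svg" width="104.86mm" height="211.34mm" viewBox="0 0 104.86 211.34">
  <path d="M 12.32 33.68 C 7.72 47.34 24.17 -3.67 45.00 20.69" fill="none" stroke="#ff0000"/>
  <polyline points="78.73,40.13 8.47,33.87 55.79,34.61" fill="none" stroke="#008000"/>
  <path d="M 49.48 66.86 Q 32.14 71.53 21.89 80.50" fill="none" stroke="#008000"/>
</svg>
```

; Generated by LaserGRBL
G21
G90
G0 X12.32 Y177.66
M4 S758
G1 X11.95 Y176.10 F915
G1 X15.84 Y183.35
G1 X23.17 Y192.67
G1 X33.16 Y197.34
G1 X45.00 Y190.65
M5
G0 X78.73 Y171.21
M4 S131
G1 X8.47 Y177.47 F2654
G1 X55.79 Y176.73
M5
G0 X49.48 Y144.48
M4 S131
G1 X42.83 Y142.44 F2654
G1 X36.74 Y140.06
G1 X31.22 Y137.33
G1 X26.27 Y134.26
G1 X21.89 Y130.84
M5
G0 X0.00 Y0.00

viewBox `0 0 104.86 211.34` with mm width/height → 1 unit = 1 mm. Flip: y_m = 211.34 − y_svg.

**Shape 1** — `<path>` cubic bezier, stroke `#ff0000` → cut (S758, F915). Control points (SVG): P0=(12.32,33.68), P1=(7.72,47.34), P2=(24.17,-3.67), P3=(45.00,20.69); sampled at t=k/5. Machine vertices: (12.32,177.66) → (11.95,176.10) → (15.84,183.35) → (23.17,192.67) → (33.16,197.34) → (45.00,190.65). Open path.

**Shape 2** — `<polyline>` open polyline, stroke `#008000` → engrave (S131, F2654). Machine vertices: (78.73,171.21) → (8.47,177.47) → (55.79,176.73). Open path.

**Shape 3** — `<path>` quadratic bezier, stroke `#008000` → engrave (S131, F2654). Control points (SVG): P0=(49.48,66.86), P1=(32.14,71.53), P2=(21.89,80.50); sampled at t=k/5. Machine vertices: (49.48,144.48) → (42.83,142.44) → (36.74,140.06) → (31.22,137.33) → (26.27,134.26) → (21.89,130.84). Open path.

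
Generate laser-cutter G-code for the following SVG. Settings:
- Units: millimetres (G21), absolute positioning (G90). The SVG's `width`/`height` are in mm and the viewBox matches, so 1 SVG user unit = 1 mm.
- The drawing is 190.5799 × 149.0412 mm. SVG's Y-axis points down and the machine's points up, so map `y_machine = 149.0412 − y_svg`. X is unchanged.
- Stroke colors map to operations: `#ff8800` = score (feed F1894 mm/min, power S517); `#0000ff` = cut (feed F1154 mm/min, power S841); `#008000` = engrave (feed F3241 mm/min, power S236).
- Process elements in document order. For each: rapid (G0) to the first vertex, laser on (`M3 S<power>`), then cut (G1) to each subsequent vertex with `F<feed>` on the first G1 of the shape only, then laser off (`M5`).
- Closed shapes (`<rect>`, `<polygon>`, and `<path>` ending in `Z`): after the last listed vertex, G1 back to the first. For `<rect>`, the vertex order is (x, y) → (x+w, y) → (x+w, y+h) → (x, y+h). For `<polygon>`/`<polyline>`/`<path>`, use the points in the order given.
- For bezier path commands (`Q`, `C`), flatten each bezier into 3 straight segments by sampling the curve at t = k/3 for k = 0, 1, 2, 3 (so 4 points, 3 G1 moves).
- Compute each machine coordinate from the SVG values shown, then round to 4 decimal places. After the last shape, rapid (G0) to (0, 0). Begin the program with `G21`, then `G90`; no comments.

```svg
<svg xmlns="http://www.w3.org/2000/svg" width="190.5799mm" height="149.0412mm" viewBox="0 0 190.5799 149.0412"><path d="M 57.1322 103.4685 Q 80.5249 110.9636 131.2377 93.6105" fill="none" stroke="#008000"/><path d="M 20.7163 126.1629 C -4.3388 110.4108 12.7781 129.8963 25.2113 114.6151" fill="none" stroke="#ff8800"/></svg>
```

G21
G90
G0 X57.1322 Y45.5727
M3 S236
G1 X75.7629 Y43.3369 F3241
G1 X100.4647 Y46.6229
G1 X131.2377 Y55.4307
M5
G0 X20.7163 Y22.8783
M3 S517
G1 X7.9831 Y29.4773 F1894
G1 X12.9523 Y28.1410
G1 X25.2113 Y34.4261
M5
G0 X0.0000 Y0.0000

Since the viewBox matches the mm dimensions, user units are millimetres directly. The only transform is the Y-flip y_m = 149.0412 − y_svg.

Shape 1 is a quadratic bezier drawn with `<path>`. Its stroke #008000 means engrave at S236, F3241. After flipping Y the toolpath is (57.1322,45.5727) → (75.7629,43.3369) → (100.4647,46.6229) → (131.2377,55.4307).

Shape 2 is a cubic bezier drawn with `<path>`. Its stroke #ff8800 means score at S517, F1894. After flipping Y the toolpath is (20.7163,22.8783) → (7.9831,29.4773) → (12.9523,28.1410) → (25.2113,34.4261).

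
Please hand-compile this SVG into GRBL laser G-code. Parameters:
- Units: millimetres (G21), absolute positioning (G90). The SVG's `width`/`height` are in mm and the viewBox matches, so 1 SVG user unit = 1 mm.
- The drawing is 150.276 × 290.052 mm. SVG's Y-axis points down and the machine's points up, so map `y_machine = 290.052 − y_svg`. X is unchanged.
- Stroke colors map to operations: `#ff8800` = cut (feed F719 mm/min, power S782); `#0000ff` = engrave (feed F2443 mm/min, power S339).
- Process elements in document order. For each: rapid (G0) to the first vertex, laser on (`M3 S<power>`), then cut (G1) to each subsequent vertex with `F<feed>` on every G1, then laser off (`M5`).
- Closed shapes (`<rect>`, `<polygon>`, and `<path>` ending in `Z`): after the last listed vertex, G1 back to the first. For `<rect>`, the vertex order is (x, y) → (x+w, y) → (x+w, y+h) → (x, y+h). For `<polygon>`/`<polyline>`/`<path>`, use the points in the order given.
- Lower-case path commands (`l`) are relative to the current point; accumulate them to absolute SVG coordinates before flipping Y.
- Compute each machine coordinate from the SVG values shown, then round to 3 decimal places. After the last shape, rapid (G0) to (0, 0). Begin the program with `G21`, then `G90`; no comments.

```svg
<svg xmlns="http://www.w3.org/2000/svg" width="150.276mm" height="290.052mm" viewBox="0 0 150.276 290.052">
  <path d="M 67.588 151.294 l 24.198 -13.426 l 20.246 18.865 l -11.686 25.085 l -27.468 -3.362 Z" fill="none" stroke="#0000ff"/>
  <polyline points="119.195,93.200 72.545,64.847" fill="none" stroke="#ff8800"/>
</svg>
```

viewBox `0 0 150.276 290.052` with mm width/height → 1 unit = 1 mm. Flip: y_m = 290.052 − y_svg.

**Shape 1** — `<path>` regular polygon, stroke `#0000ff` → engrave (S339, F2443). Machine vertices: (67.588,138.758) → (91.786,152.184) → (112.032,133.319) → (100.346,108.234) → (72.878,111.596) → (67.588,138.758). Closed: final G1 returns to the first vertex.

**Shape 2** — `<polyline>` line segment, stroke `#ff8800` → cut (S782, F719). Machine vertices: (119.195,196.852) → (72.545,225.205). Open path.

G21
G90
G0 X67.588 Y138.758
M3 S339
G1 X91.786 Y152.184 F2443
G1 X112.032 Y133.319 F2443
G1 X100.346 Y108.234 F2443
G1 X72.878 Y111.596 F2443
G1 X67.588 Y138.758 F2443
M5
G0 X119.195 Y196.852
M3 S782
G1 X72.545 Y225.205 F719
M5
G0 X0.000 Y0.000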